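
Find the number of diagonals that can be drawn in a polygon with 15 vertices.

Total line segments between 15 vertices = C(15,2) = 105.
Subtract the 15 sides: 105 - 15 = 90 diagonals.

90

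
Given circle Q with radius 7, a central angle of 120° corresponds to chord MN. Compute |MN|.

Chord = 2(7) sin(60°) = 7*sqrt(3)

7*sqrt(3)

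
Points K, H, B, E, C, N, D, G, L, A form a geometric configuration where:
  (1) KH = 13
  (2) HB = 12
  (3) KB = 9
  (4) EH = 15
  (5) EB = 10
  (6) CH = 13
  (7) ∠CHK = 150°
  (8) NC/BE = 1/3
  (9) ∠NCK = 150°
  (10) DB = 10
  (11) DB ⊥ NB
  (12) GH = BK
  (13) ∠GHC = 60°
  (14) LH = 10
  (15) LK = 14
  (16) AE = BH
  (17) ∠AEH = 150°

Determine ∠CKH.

Step 1: By the law of cosines on triangle KHC: KC² = 13² + 13² − 2·13·13·cos(150°) = 630.72, so KC ≈ 25.11.
Step 2: By the inverse law of cosines on triangle CKH: cos(∠CKH) = (25.11² + 13² − 13²) / (2·25.11·13) = 630.72/652.97 = 0.9659, so ∠CKH = 15°.

Therefore, the measure of angle ∠CKH = 15°.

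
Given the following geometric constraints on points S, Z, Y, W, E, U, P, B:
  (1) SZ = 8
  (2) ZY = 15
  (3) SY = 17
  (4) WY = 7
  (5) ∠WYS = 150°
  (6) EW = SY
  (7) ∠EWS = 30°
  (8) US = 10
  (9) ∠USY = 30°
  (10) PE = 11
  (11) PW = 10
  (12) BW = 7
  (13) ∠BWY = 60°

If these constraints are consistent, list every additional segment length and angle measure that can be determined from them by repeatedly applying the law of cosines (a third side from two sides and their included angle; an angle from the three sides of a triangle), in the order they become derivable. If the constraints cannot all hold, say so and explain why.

The constraints are consistent. Derivable facts, in order:
After 1 step:
- SW ≈ 23.33
- YB = 7
- YU ≈ 9.72
- ∠EPW = 108°
- ∠EWP = 37.98°
- ∠PEW = 34.02°
- ∠SYZ = 28.07°
- ∠SZY = 90°
- ∠YSZ = 61.93°
After 2 steps:
- SE ≈ 12.09
- ∠BYW = 60°
- ∠SUY = 119.06°
- ∠SWY = 21.37°
- ∠SYU = 30.94°
- ∠WBY = 60°
- ∠WSY = 8.63°
After 3 steps:
- ∠ESW = 44.65°
- ∠SEW = 105.35°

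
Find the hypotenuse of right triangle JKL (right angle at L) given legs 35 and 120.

In a right triangle, the square of the hypotenuse equals the sum of the squares of the two legs.
The legs are 35 and 120, so the hypotenuse = sqrt(1225 + 14400) = sqrt(15625) = 125.

125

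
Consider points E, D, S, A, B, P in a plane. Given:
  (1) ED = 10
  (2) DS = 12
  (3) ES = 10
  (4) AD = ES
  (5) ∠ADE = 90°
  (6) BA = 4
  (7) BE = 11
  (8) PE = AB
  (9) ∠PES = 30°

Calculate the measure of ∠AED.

From the given relations: AD = ES = 10.
Step 1: By the law of cosines on triangle EDA: EA² = 10² + 10² − 2·10·10·cos(90°) = 200, so EA = 10·√2.
Step 2: By the inverse law of cosines on triangle AED: cos(∠AED) = ((10·√2)² + 10² − 10²) / (2·10·√2·10) = 200/282.84 = 0.7071, so ∠AED = 45°.

Therefore, the measure of angle ∠AED = 45°.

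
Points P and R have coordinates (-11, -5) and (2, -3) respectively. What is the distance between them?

d = sqrt((2 - -11)^2 + (-3 - -5)^2)
d = sqrt(13^2 + 2^2)
d = sqrt(169 + 4)
d = sqrt(173)

sqrt(173)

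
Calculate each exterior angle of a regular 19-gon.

Each exterior angle of a regular n-gon is 360 / n.
For n = 19: 360 / 19 = 360/19 degrees.

360/19 degrees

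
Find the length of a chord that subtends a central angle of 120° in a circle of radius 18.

Chord length = 2r sin(θ/2)
= 2 × 18 × sin(120°/2)
= 2 × 18 × sin(60°)
= 18*sqrt(3)

18*sqrt(3)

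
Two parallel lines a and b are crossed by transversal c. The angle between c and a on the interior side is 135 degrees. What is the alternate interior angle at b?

Alternate interior angles formed by parallel lines and a transversal are equal.
The given angle is 135 degrees.
The alternate interior angle = 135 degrees.

135 degrees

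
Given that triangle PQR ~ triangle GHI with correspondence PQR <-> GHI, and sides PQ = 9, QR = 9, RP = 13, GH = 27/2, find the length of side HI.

Similar triangles have proportional sides. Setting up the proportion:
GH / PQ = HI / QR
27/2 / 9 = HI / 9
HI = 9 * 27/2 / 9 = 27/2.

27/2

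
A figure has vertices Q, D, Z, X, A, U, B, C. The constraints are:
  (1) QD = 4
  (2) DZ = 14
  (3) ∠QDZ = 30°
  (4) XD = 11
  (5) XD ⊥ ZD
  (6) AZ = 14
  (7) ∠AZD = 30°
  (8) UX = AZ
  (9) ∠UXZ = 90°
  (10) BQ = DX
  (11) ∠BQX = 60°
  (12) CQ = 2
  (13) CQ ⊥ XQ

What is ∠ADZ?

Step 1: By the law of cosines on triangle DZA: DA² = 14² + 14² − 2·14·14·cos(30°) = 52.52, so DA ≈ 7.25.
Step 2: By the inverse law of cosines on triangle ADZ: cos(∠ADZ) = (7.25² + 14² − 14²) / (2·7.25·14) = 52.52/202.91 = 0.2588, so ∠ADZ = 75°.

Therefore, the measure of angle ∠ADZ = 75°.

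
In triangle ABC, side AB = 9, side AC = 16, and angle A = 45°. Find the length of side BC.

Law of cosines: BC^2 = 9^2 + 16^2 - 2(9)(16)cos(45°) = 337 - 144*sqrt(2), so BC = sqrt(337 - 144*sqrt(2)).

sqrt(337 - 144*sqrt(2))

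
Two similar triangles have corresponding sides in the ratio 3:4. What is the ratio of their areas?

Area scales with the square of linear dimensions. If every length is multiplied by 3/4, then the area is multiplied by (3/4)^2 = 9/16.
The area ratio is 9:16.

9:16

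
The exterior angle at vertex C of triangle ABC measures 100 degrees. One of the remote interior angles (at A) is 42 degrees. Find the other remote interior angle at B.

By the exterior angle theorem: exterior angle = sum of remote interior angles.
100 = 42 + angle B
angle B = 100 - 42 = 58 degrees

58 degrees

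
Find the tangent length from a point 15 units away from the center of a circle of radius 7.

tangent = √(d² - r²) = √(15² - 7²) = √(225 - 49) = √176 = 4*sqrt(11)

4*sqrt(11)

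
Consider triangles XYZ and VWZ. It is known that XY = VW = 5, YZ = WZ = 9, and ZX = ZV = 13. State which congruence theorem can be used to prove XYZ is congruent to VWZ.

The given information matches SSS: All three pairs of corresponding sides are equal (Side-Side-Side).

SSS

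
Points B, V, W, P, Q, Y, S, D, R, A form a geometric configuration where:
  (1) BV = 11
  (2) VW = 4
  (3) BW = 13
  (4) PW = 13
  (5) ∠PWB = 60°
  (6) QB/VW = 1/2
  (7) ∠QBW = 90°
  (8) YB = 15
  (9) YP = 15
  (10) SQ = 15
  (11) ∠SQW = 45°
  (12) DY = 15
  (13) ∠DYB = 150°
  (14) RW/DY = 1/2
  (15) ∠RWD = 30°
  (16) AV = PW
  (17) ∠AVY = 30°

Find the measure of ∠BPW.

Step 1: By the law of cosines on triangle PWB: PB² = 13² + 13² − 2·13·13·cos(60°) = 169, so PB = 13.
Step 2: By the inverse law of cosines on triangle BPW: cos(∠BPW) = (13² + 13² − 13²) / (2·13·13) = 169/338 = 0.5, so ∠BPW = 60°.

Therefore, the measure of angle ∠BPW = 60°.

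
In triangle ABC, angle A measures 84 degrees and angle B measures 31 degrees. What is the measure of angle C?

angle C = 180 - 84 - 31 = 65 degrees.

65 degrees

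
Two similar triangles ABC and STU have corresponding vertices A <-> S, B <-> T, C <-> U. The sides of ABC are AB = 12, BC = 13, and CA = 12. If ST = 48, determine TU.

Similar triangles have proportional sides. Setting up the proportion:
ST / AB = TU / BC
48 / 12 = TU / 13
TU = 13 * 48 / 12 = 52.

52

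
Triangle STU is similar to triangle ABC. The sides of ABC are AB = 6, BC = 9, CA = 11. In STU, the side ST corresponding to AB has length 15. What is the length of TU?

k = 15/6 = 5/2. TU = 5/2 * 9 = 45/2.

45/2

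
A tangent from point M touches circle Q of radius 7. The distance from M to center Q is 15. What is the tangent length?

Let T be the point of tangency. Then QT ⊥ MT (radius ⊥ tangent).
In right triangle QTM: QM² = QT² + MT²
15² = 7² + MT²
MT² = 176, MT = 4*sqrt(11)

4*sqrt(11)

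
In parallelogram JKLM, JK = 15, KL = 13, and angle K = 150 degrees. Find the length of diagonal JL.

The diagonal of a parallelogram can be found by treating two adjacent sides and the diagonal as a triangle.
Applying the law of cosines with sides 15, 13 and included angle 150°:
d^2 = 225 + 169 - 390*cos(150°) = 195*sqrt(3) + 394
d = sqrt(195*sqrt(3) + 394)

sqrt(195*sqrt(3) + 394)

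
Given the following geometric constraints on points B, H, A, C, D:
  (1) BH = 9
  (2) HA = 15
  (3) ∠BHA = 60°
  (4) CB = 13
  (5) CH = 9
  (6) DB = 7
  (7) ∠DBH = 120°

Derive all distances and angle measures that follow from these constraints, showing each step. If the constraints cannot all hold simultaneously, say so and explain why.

The constraints are consistent.

Step 1: From BH = 9, HA = 15, and ∠BHA = 60°, by the law of cosines:
  BA² = BH² + HA² - 2·BH·HA·cos(60°) = 81 + 225 - 135 = 171
  BA = 3·√19

Step 2: From HB = 9, BD = 7, and ∠HBD = 120°, by the law of cosines:
  HD² = HB² + BD² - 2·HB·BD·cos(120°) = 81 + 49 + 63 = 193
  HD = √193

Step 3: From BC = 13, BH = 9, CH = 9, by the inverse law of cosines:
  cos(∠CBH) = (BC² + BH² - CH²) / (2·BC·BH)
  ∠CBH = 43.76°

Step 4: From HB = 9, HC = 9, BC = 13, by the inverse law of cosines:
  cos(∠BHC) = (HB² + HC² - BC²) / (2·HB·HC)
  ∠BHC = 92.48°

Step 5: From CB = 13, CH = 9, BH = 9, by the inverse law of cosines:
  cos(∠BCH) = (CB² + CH² - BH²) / (2·CB·CH)
  ∠BCH = 43.76°

Step 6: From BA = 3·√19, BH = 9, AH = 15, by the inverse law of cosines:
  cos(∠ABH) = (BA² + BH² - AH²) / (2·BA·BH)
  ∠ABH = 83.41°

Step 7: From HB = 9, HD = √193, BD = 7, by the inverse law of cosines:
  cos(∠BHD) = (HB² + HD² - BD²) / (2·HB·HD)
  ∠BHD = 25.87°

Step 8: From AB = 3·√19, AH = 15, BH = 9, by the inverse law of cosines:
  cos(∠BAH) = (AB² + AH² - BH²) / (2·AB·AH)
  ∠BAH = 36.59°

Step 9: From DB = 7, DH = √193, BH = 9, by the inverse law of cosines:
  cos(∠BDH) = (DB² + DH² - BH²) / (2·DB·DH)
  ∠BDH = 34.13°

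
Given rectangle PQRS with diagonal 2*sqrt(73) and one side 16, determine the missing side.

b = sqrt(d^2 - a^2) = sqrt(292 - 256) = sqrt(36) = 6

6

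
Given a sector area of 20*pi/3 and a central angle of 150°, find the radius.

r² = 360 × 20*pi/3 / (π × 150) = 16, so r = 4.

4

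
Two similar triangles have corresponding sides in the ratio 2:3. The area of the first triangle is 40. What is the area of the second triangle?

Area ratio = (2/3)^2 = 4/9. Area of the second triangle = 40 * 9/4 = 90.

90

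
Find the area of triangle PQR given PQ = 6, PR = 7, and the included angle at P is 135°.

Area = (1/2) * PQ * PR * sin(P)
Area = (1/2) * 6 * 7 * sin(135°)
Area = (1/2) * 6 * 7 * sqrt(2)/2
Area = 21*sqrt(2)/2

21*sqrt(2)/2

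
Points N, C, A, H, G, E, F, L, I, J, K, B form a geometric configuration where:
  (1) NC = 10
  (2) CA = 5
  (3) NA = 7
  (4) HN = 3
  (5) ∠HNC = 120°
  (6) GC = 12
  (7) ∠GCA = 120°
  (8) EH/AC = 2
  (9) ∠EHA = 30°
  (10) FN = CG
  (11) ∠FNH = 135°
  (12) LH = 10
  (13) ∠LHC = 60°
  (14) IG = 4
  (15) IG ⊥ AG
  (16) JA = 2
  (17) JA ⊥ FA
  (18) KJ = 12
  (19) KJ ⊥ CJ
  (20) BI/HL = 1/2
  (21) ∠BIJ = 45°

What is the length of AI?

Step 1: By the law of cosines on triangle GCA: GA² = 12² + 5² − 2·12·5·cos(120°) = 229, so GA ≈ 15.13.
Step 2: By the law of cosines on triangle AGI: AI² = 15.13² + 4² − 2·15.13·4·cos(90°) = 245, so AI = 7·√5.

Therefore, the length of AI = 7·√5.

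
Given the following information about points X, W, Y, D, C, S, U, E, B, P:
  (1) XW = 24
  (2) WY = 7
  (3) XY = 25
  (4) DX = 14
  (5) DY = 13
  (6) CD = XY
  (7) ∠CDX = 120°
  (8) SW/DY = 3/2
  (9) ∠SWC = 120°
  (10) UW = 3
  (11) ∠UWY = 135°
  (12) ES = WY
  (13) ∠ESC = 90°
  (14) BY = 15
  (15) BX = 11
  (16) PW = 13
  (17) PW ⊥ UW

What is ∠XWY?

Step 1: By the inverse law of cosines on triangle XWY: cos(∠XWY) = (24² + 7² − 25²) / (2·24·7) = 0/336 = 0, so ∠XWY = 90°.

Therefore, the measure of angle ∠XWY = 90°.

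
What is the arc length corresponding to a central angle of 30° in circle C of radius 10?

Arc length = 2π(10)(1/12) = 5*pi/3

5*pi/3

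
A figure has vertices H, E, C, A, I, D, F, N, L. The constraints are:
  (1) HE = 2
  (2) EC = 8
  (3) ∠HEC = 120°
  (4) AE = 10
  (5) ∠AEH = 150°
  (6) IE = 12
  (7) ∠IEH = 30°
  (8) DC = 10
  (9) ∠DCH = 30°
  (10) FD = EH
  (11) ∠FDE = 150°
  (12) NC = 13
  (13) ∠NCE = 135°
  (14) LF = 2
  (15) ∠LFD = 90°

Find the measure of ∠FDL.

From the given relations: FD = EH = 2.
Step 1: By the law of cosines on triangle DFL: DL² = 2² + 2² − 2·2·2·cos(90°) = 8, so DL = 2·√2.
Step 2: By the inverse law of cosines on triangle FDL: cos(∠FDL) = (2² + (2·√2)² − 2²) / (2·2·2·√2) = 8/11.31 = 0.7071, so ∠FDL = 45°.

Therefore, the measure of angle ∠FDL = 45°.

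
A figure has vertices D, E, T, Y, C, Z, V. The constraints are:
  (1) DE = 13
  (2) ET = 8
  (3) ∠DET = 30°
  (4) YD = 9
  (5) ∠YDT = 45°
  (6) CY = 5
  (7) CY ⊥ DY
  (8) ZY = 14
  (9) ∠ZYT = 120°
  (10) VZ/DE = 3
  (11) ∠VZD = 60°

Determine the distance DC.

Step 1: By the law of cosines on triangle DYC: DC² = 9² + 5² − 2·9·5·cos(90°) = 106, so DC = √106.

Therefore, the length of DC = √106.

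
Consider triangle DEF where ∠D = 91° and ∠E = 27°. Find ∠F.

The interior angles sum to 180°: angle F = 180 - 91 - 27 = 62°.
The triangle is obtuse (angles 91°, 27°, 62°).

62 degrees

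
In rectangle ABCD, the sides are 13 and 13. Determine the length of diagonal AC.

Using the Pythagorean theorem:
d² = 13² + 13² = 169 + 169 = 338
d = sqrt(338) = 13*sqrt(2)

13*sqrt(2)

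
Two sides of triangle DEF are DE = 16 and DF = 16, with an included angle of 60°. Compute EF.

When two sides and the included angle are known, the law of cosines gives the third side.
c^2 = a^2 + b^2 - 2ab cos(C) generalizes the Pythagorean theorem to non-right triangles.
Here: EF^2 = 256 + 256 - 512*(1/2) = 256
EF = 16

16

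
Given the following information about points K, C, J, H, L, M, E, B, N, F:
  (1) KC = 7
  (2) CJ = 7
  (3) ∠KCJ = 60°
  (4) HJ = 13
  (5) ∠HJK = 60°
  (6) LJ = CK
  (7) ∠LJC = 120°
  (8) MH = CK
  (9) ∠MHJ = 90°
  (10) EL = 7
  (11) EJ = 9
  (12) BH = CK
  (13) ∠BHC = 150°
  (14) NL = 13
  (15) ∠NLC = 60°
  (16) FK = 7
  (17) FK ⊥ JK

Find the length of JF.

Step 1: By the law of cosines on triangle JCK: JK² = 7² + 7² − 2·7·7·cos(60°) = 49, so JK = 7.
Step 2: By the law of cosines on triangle JKF: JF² = 7² + 7² − 2·7·7·cos(90°) = 98, so JF = 7·√2.

Therefore, the length of JF = 7·√2.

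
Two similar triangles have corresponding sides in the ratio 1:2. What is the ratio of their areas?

Area scales with the square of linear dimensions. If every length is multiplied by 1/2, then the area is multiplied by (1/2)^2 = 1/4.
The area ratio is 1:4.

1:4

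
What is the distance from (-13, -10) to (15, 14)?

The horizontal distance is |15 - -13| = 28 and the vertical distance is |14 - -10| = 24.
By the Pythagorean theorem, d = sqrt(28^2 + 24^2) = sqrt(1360) = 4*sqrt(85).

4*sqrt(85)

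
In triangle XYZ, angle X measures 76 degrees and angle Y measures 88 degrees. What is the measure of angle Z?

angle Z = 180 - 76 - 88 = 16 degrees.

16 degrees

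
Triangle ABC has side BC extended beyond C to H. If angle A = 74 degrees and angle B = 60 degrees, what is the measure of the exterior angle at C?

Exterior angle = 74 + 60 = 134 degrees (exterior angle theorem).

134 degrees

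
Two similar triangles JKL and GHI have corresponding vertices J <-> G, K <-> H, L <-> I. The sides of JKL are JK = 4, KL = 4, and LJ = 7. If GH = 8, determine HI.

Similar triangles have proportional sides. Setting up the proportion:
GH / JK = HI / KL
8 / 4 = HI / 4
HI = 4 * 8 / 4 = 8.

8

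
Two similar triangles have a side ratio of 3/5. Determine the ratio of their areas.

Area scales with the square of linear dimensions. If every length is multiplied by 3/5, then the area is multiplied by (3/5)^2 = 9/25.
The area ratio is 9:25.

9:25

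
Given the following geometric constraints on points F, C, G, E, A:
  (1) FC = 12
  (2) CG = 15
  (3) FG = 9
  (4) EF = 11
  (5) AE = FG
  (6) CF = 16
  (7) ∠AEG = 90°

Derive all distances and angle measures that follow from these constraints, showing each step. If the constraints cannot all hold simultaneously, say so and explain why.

These constraints are not satisfiable: (1) FC = 12 and (6) CF = 16 assign two different lengths to the same segment. No planar figure meets all of them, so nothing further can be derived.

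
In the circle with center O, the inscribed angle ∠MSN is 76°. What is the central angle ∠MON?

Central angle = 2 × 76° = 152° (inscribed angle theorem).

152°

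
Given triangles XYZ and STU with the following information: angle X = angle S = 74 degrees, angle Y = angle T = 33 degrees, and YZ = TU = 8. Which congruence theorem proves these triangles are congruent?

Consider the given information: angle X = angle S = 74 degrees, angle Y = angle T = 33 degrees, and YZ = TU = 8
This is not SSS or SAS: SSS requires all three pairs of sides, but we don't have that. SAS requires two sides and the included angle between them.
The correct criterion is AAS. Two pairs of corresponding angles and a non-included side are equal (Angle-Angle-Side).

AAS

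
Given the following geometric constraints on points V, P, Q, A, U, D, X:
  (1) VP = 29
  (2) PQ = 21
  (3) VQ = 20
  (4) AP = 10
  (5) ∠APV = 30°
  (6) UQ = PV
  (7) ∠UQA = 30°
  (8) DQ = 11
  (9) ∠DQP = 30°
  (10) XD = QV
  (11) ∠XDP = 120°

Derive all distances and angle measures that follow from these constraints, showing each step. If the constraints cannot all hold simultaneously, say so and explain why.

The constraints are consistent.

From the given relations:
  UQ = PV = 29
  XD = QV = 20

Step 1: From VP = 29, PA = 10, and ∠VPA = 30°, by the law of cosines:
  VA² = VP² + PA² - 2·VP·PA·cos(30°) = 841 + 100 - 502.3 = 438.7
  VA ≈ 20.95

Step 2: From PQ = 21, QD = 11, and ∠PQD = 30°, by the law of cosines:
  PD² = PQ² + QD² - 2·PQ·QD·cos(30°) = 441 + 121 - 400.1 = 161.9
  PD ≈ 12.72

Step 3: From VP = 29, VQ = 20, PQ = 21, by the inverse law of cosines:
  cos(∠PVQ) = (VP² + VQ² - PQ²) / (2·VP·VQ)
  ∠PVQ = 46.4°

Step 4: From PQ = 21, PV = 29, QV = 20, by the inverse law of cosines:
  cos(∠QPV) = (PQ² + PV² - QV²) / (2·PQ·PV)
  ∠QPV = 43.6°

Step 5: From QP = 21, QV = 20, PV = 29, by the inverse law of cosines:
  cos(∠PQV) = (QP² + QV² - PV²) / (2·QP·QV)
  ∠PQV = 90°

Step 6: From PD = 12.72, DX = 20, and ∠PDX = 120°, by the law of cosines:
  PX² = PD² + DX² - 2·PD·DX·cos(120°) = 161.9 + 400 + 254.5 = 816.4
  PX ≈ 28.57

Step 7: From VA = 20.95, VP = 29, AP = 10, by the inverse law of cosines:
  cos(∠AVP) = (VA² + VP² - AP²) / (2·VA·VP)
  ∠AVP = 13.81°

Step 8: From PD = 12.72, PQ = 21, DQ = 11, by the inverse law of cosines:
  cos(∠DPQ) = (PD² + PQ² - DQ²) / (2·PD·PQ)
  ∠DPQ = 25.61°

Step 9: From AP = 10, AV = 20.95, PV = 29, by the inverse law of cosines:
  cos(∠PAV) = (AP² + AV² - PV²) / (2·AP·AV)
  ∠PAV = 136.19°

Step 10: From DP = 12.72, DQ = 11, PQ = 21, by the inverse law of cosines:
  cos(∠PDQ) = (DP² + DQ² - PQ²) / (2·DP·DQ)
  ∠PDQ = 124.39°

Step 11: From PD = 12.72, PX = 28.57, DX = 20, by the inverse law of cosines:
  cos(∠DPX) = (PD² + PX² - DX²) / (2·PD·PX)
  ∠DPX = 37.32°

Step 12: From XD = 20, XP = 28.57, DP = 12.72, by the inverse law of cosines:
  cos(∠DXP) = (XD² + XP² - DP²) / (2·XD·XP)
  ∠DXP = 22.68°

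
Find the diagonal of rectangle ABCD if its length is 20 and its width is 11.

d = sqrt(20^2 + 11^2) = sqrt(521)

sqrt(521)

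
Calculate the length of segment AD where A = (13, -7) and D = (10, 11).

d = sqrt((10 - 13)^2 + (11 - -7)^2)
d = sqrt(-3^2 + 18^2)
d = sqrt(9 + 324)
d = sqrt(333) = 3*sqrt(37)

3*sqrt(37)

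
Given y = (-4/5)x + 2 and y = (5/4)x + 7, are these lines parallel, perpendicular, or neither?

Slope of line 1: m1 = -4/5
Slope of line 2: m2 = 5/4
m1 * m2 = -1, so perpendicular.

Perpendicular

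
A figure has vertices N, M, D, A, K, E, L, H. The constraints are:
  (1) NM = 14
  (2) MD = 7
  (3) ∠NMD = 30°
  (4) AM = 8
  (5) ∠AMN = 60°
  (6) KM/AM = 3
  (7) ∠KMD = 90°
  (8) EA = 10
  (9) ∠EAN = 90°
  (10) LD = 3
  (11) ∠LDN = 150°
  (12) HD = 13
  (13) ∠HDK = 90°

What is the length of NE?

Step 1: By the law of cosines on triangle NMA: NA² = 14² + 8² − 2·14·8·cos(60°) = 148, so NA = 2·√37.
Step 2: By the law of cosines on triangle NAE: NE² = (2·√37)² + 10² − 2·2·√37·10·cos(90°) = 248, so NE = 2·√62.

Therefore, the length of NE = 2·√62.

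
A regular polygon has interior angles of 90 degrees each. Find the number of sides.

Each interior angle of a regular n-gon is (n - 2) * 180 / n.
Setting this equal to 90:
(n - 2) * 180 / n = 90
Each exterior angle = 180 - 90 = 90 degrees.
Since exterior angles sum to 360: n = 360 / 90 = 4.

4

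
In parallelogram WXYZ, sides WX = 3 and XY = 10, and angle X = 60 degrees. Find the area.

Area = a * b * sin(theta)
Area = 3 * 10 * sin(60 degrees)
Area = 30 * sqrt(3)/2
Area = 15*sqrt(3)

15*sqrt(3)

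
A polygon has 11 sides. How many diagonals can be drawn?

The number of diagonals in an n-gon is n(n - 3)/2.
For n = 11: 11(11 - 3)/2 = 11 × 8 / 2 = 44.

44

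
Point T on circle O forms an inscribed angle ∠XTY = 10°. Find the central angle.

The inscribed angle theorem states that a central angle is always twice any inscribed angle that subtends the same arc.
Since the inscribed angle is 10°, the central angle = 2 × 10° = 20°.

20°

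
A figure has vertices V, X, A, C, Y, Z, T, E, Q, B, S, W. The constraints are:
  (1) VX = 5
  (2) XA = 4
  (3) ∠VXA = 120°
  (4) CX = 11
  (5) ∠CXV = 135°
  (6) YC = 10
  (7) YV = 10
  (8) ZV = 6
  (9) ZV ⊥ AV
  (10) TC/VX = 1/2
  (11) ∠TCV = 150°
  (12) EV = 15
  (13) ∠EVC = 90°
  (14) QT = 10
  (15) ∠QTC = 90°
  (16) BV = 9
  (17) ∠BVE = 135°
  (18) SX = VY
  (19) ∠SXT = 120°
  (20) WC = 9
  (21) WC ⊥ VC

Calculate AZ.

Step 1: By the law of cosines on triangle VXA: VA² = 5² + 4² − 2·5·4·cos(120°) = 61, so VA = √61.
Step 2: By the law of cosines on triangle AVZ: AZ² = √61² + 6² − 2·√61·6·cos(90°) = 97, so AZ = √97.

Therefore, the length of AZ = √97.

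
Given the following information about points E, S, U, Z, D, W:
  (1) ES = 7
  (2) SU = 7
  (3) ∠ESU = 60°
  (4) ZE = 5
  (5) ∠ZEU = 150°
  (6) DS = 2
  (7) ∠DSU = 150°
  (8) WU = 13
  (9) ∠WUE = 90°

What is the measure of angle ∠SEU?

Step 1: By the law of cosines on triangle ESU: EU² = 7² + 7² − 2·7·7·cos(60°) = 49, so EU = 7.
Step 2: By the inverse law of cosines on triangle SEU: cos(∠SEU) = (7² + 7² − 7²) / (2·7·7) = 49/98 = 0.5, so ∠SEU = 60°.

Therefore, the measure of angle ∠SEU = 60°.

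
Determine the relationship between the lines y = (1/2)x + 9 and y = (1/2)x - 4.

Slope of line 1: m1 = 1/2
Slope of line 2: m2 = 1/2
Since m1 = m2 = 1/2, the lines are parallel.

Parallel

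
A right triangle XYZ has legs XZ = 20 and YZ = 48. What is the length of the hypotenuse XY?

By the Pythagorean theorem: XY^2 = XZ^2 + YZ^2
XY^2 = 20^2 + 48^2 = 400 + 2304 = 2704
XY = sqrt(2704) = 52

52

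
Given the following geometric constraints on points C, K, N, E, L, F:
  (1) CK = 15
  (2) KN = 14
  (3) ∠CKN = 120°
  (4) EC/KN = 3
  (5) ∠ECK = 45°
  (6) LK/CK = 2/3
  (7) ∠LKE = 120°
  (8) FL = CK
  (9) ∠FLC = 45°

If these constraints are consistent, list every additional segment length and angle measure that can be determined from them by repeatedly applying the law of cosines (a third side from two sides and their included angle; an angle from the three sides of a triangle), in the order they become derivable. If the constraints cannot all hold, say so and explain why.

The constraints are consistent. Derivable facts, in order:
After 1 step:
- CN ≈ 25.12
- KE ≈ 33.14
After 2 steps:
- EL ≈ 39.11
- ∠CEK = 18.67°
- ∠CKE = 116.33°
- ∠CNK = 31.14°
- ∠KCN = 28.86°
After 3 steps:
- ∠ELK = 47.21°
- ∠KEL = 12.79°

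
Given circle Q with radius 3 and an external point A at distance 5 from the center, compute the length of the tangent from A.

Let T be the point of tangency. Then QT ⊥ AT (radius ⊥ tangent).
In right triangle QTA: QA² = QT² + AT²
5² = 3² + AT²
AT² = 16, AT = 4

4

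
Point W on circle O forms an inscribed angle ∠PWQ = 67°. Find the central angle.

By the inscribed angle theorem, the central angle is twice the inscribed angle.
Central angle = 2 × 67° = 134°

134°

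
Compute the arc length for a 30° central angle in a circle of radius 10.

The full circumference is 2πr = 2π(10) = 20*pi.
The arc spans 30° out of 360°, which is a fraction of 1/12.
Arc length = 20*pi × 1/12 = 5*pi/3.

5*pi/3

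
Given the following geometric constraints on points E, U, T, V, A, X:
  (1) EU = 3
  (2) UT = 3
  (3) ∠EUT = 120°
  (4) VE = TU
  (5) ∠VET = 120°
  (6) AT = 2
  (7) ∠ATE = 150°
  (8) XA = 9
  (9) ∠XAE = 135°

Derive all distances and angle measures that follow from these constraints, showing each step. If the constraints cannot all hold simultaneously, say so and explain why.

The constraints are consistent.

From the given relations:
  VE = TU = 3

Step 1: From EU = 3, UT = 3, and ∠EUT = 120°, by the law of cosines:
  ET² = EU² + UT² - 2·EU·UT·cos(120°) = 9 + 9 + 9 = 27
  ET = 3·√3

Step 2: From ET = 3·√3, TA = 2, and ∠ETA = 150°, by the law of cosines:
  EA² = ET² + TA² - 2·ET·TA·cos(150°) = 27 + 4 + 18 = 49
  EA = 7

Step 3: From TE = 3·√3, EV = 3, and ∠TEV = 120°, by the law of cosines:
  TV² = TE² + EV² - 2·TE·EV·cos(120°) = 27 + 9 + 15.59 = 51.59
  TV ≈ 7.18

Step 4: From ET = 3·√3, EU = 3, TU = 3, by the inverse law of cosines:
  cos(∠TEU) = (ET² + EU² - TU²) / (2·ET·EU)
  ∠TEU = 30°

Step 5: From TE = 3·√3, TU = 3, EU = 3, by the inverse law of cosines:
  cos(∠ETU) = (TE² + TU² - EU²) / (2·TE·TU)
  ∠ETU = 30°

Step 6: From EA = 7, AX = 9, and ∠EAX = 135°, by the law of cosines:
  EX² = EA² + AX² - 2·EA·AX·cos(135°) = 49 + 81 + 89.1 = 219.1
  EX ≈ 14.8

Step 7: From EA = 7, ET = 3·√3, AT = 2, by the inverse law of cosines:
  cos(∠AET) = (EA² + ET² - AT²) / (2·EA·ET)
  ∠AET = 8.21°

Step 8: From TE = 3·√3, TV = 7.18, EV = 3, by the inverse law of cosines:
  cos(∠ETV) = (TE² + TV² - EV²) / (2·TE·TV)
  ∠ETV = 21.21°

Step 9: From VE = 3, VT = 7.18, ET = 3·√3, by the inverse law of cosines:
  cos(∠EVT) = (VE² + VT² - ET²) / (2·VE·VT)
  ∠EVT = 38.79°

Step 10: From AE = 7, AT = 2, ET = 3·√3, by the inverse law of cosines:
  cos(∠EAT) = (AE² + AT² - ET²) / (2·AE·AT)
  ∠EAT = 21.79°

Step 11: From EA = 7, EX = 14.8, AX = 9, by the inverse law of cosines:
  cos(∠AEX) = (EA² + EX² - AX²) / (2·EA·EX)
  ∠AEX = 25.46°

Step 12: From XA = 9, XE = 14.8, AE = 7, by the inverse law of cosines:
  cos(∠AXE) = (XA² + XE² - AE²) / (2·XA·XE)
  ∠AXE = 19.54°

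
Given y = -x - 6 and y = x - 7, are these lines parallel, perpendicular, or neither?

Slope of line 1: m1 = -1
Slope of line 2: m2 = 1
Two lines are perpendicular when the product of their slopes is -1 (negative reciprocals).
m1 * m2 = (-1) * (1) = -1, confirming perpendicularity.

Perpendicular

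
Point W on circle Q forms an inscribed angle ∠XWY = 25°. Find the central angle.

The inscribed angle theorem states that a central angle is always twice any inscribed angle that subtends the same arc.
Since the inscribed angle is 25°, the central angle = 2 × 25° = 50°.

50°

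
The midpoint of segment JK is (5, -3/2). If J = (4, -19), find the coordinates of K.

Using the midpoint formula: M = ((x1 + x2)/2, (y1 + y2)/2)
We know M = (5, -3/2) and J = (4, -19)
For x: 5 = (4 + x2)/2, so x2 = 2*5 - 4 = 6
For y: -3/2 = (-19 + y2)/2, so y2 = 2*-3/2 - -19 = 16
K = (6, 16)

(6, 16)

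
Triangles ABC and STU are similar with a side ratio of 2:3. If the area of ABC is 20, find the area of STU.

For similar figures, the area ratio equals the square of the side ratio.
Side ratio (ABC to STU) = 2:3, so area ratio = 2^2:3^2 = 4:9.
If the area of ABC is 20, then the area of STU = 20 * (9/4) = 45.

45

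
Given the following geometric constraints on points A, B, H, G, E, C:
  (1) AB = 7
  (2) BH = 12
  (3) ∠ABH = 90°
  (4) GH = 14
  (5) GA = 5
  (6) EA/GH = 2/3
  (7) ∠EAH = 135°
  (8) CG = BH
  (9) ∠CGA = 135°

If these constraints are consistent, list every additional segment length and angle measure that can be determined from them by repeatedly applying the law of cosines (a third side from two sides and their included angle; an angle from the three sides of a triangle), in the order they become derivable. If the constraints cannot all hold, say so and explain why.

The constraints are consistent. Derivable facts, in order:
After 1 step:
- AC ≈ 15.93
- AH = √193
After 2 steps:
- HE ≈ 21.53
- ∠ACG = 12.82°
- ∠AGH = 78.46°
- ∠AHB = 30.26°
- ∠AHG = 20.65°
- ∠BAH = 59.74°
- ∠CAG = 32.18°
- ∠GAH = 80.89°
After 3 steps:
- ∠AEH = 27.15°
- ∠AHE = 17.85°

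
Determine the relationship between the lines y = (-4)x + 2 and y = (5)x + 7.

Slope of line 1: m1 = -4
Slope of line 2: m2 = 5
For parallel lines we need equal slopes: -4 != 5.
For perpendicular lines we need m1*m2 = -1: (-4)(5) = -20 != -1.
Since neither condition holds, the lines are neither parallel nor perpendicular.

Neither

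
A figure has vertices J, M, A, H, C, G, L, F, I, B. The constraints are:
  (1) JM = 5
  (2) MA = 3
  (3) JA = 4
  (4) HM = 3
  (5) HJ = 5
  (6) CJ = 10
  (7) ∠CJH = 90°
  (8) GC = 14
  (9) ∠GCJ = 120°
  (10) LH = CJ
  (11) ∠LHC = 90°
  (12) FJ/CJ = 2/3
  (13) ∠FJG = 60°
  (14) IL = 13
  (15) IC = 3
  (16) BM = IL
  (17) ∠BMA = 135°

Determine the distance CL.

From the given relations: LH = CJ = 10.
Step 1: By the law of cosines on triangle CJH: CH² = 10² + 5² − 2·10·5·cos(90°) = 125, so CH = 5·√5.
Step 2: By the law of cosines on triangle CHL: CL² = (5·√5)² + 10² − 2·5·√5·10·cos(90°) = 225, so CL = 15.

Therefore, the length of CL = 15.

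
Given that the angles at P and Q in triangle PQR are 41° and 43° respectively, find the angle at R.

Let angle R = x. Then 41 + 43 + x = 180.
x = 180 - 84 = 96 degrees.

96 degrees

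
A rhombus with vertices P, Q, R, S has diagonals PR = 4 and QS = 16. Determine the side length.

Half-diagonals are 2 and 8. side = sqrt(2^2 + 8^2) = sqrt(68) = 2*sqrt(17)

2*sqrt(17)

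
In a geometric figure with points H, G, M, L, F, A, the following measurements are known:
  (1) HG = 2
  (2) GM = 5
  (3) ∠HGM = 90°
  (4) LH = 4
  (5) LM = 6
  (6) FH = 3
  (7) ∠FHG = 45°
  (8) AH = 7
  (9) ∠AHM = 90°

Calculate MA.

Step 1: By the law of cosines on triangle HGM: HM² = 2² + 5² − 2·2·5·cos(90°) = 29, so HM = √29.
Step 2: By the law of cosines on triangle MHA: MA² = √29² + 7² − 2·√29·7·cos(90°) = 78, so MA = √78.

Therefore, the length of MA = √78.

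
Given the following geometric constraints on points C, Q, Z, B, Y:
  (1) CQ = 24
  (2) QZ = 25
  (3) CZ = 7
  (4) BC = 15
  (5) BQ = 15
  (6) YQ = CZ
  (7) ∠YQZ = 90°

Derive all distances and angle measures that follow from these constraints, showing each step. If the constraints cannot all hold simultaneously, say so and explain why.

The constraints are consistent.

From the given relations:
  YQ = CZ = 7

Step 1: From ZQ = 25, QY = 7, and ∠ZQY = 90°, by the law of cosines:
  ZY² = ZQ² + QY² - 2·ZQ·QY·cos(90°) = 625 + 49 - 0 = 674
  ZY ≈ 25.96

Step 2: From CB = 15, CQ = 24, BQ = 15, by the inverse law of cosines:
  cos(∠BCQ) = (CB² + CQ² - BQ²) / (2·CB·CQ)
  ∠BCQ = 36.87°

Step 3: From CQ = 24, CZ = 7, QZ = 25, by the inverse law of cosines:
  cos(∠QCZ) = (CQ² + CZ² - QZ²) / (2·CQ·CZ)
  ∠QCZ = 90°

Step 4: From QB = 15, QC = 24, BC = 15, by the inverse law of cosines:
  cos(∠BQC) = (QB² + QC² - BC²) / (2·QB·QC)
  ∠BQC = 36.87°

Step 5: From QC = 24, QZ = 25, CZ = 7, by the inverse law of cosines:
  cos(∠CQZ) = (QC² + QZ² - CZ²) / (2·QC·QZ)
  ∠CQZ = 16.26°

Step 6: From ZC = 7, ZQ = 25, CQ = 24, by the inverse law of cosines:
  cos(∠CZQ) = (ZC² + ZQ² - CQ²) / (2·ZC·ZQ)
  ∠CZQ = 73.74°

Step 7: From BC = 15, BQ = 15, CQ = 24, by the inverse law of cosines:
  cos(∠CBQ) = (BC² + BQ² - CQ²) / (2·BC·BQ)
  ∠CBQ = 106.26°

Step 8: From ZQ = 25, ZY = 25.96, QY = 7, by the inverse law of cosines:
  cos(∠QZY) = (ZQ² + ZY² - QY²) / (2·ZQ·ZY)
  ∠QZY = 15.64°

Step 9: From YQ = 7, YZ = 25.96, QZ = 25, by the inverse law of cosines:
  cos(∠QYZ) = (YQ² + YZ² - QZ²) / (2·YQ·YZ)
  ∠QYZ = 74.36°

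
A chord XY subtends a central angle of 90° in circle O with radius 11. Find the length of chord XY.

Chord = 2(11) sin(45°) = 11*sqrt(2)

11*sqrt(2)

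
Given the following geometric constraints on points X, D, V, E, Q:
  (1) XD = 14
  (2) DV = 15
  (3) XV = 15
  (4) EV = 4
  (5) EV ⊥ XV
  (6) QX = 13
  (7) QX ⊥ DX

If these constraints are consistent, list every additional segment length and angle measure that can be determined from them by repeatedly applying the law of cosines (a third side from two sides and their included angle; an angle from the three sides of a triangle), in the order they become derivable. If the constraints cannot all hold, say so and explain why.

The constraints are consistent. Derivable facts, in order:
After 1 step:
- DQ ≈ 19.1
- XE ≈ 15.52
- ∠DVX = 55.64°
- ∠DXV = 62.18°
- ∠VDX = 62.18°
After 2 steps:
- ∠DQX = 47.12°
- ∠EXV = 14.93°
- ∠QDX = 42.88°
- ∠VEX = 75.07°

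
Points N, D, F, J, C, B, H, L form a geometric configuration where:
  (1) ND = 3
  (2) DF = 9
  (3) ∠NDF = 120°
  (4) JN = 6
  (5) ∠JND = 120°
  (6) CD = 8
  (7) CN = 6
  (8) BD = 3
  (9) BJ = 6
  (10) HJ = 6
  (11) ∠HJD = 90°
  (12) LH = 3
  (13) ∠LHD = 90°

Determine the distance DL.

Step 1: By the law of cosines on triangle JND: JD² = 6² + 3² − 2·6·3·cos(120°) = 63, so JD = 3·√7.
Step 2: By the law of cosines on triangle DJH: DH² = (3·√7)² + 6² − 2·3·√7·6·cos(90°) = 99, so DH = 3·√11.
Step 3: By the law of cosines on triangle DHL: DL² = (3·√11)² + 3² − 2·3·√11·3·cos(90°) = 108, so DL = 6·√3.

Therefore, the length of DL = 6·√3.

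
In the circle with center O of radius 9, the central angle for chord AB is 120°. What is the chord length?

Drop a perpendicular from the center to the chord, bisecting both the chord and the central angle.
Each half-chord = r sin(θ/2) = 9 sin(60°).
The full chord = 2 × 9 × sin(60°) = 9*sqrt(3).

9*sqrt(3)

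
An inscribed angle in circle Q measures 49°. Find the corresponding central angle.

The inscribed angle theorem states that a central angle is always twice any inscribed angle that subtends the same arc.
Since the inscribed angle is 49°, the central angle = 2 × 49° = 98°.

98°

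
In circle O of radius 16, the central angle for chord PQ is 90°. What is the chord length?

Chord = 2(16) sin(45°) = 16*sqrt(2)

16*sqrt(2)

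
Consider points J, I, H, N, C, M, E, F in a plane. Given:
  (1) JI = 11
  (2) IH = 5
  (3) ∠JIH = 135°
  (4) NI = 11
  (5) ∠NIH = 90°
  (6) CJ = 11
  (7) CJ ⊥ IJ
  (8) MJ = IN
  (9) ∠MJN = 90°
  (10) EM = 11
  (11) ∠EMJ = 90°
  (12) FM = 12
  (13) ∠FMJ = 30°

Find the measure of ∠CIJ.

Step 1: By the law of cosines on triangle IJC: IC² = 11² + 11² − 2·11·11·cos(90°) = 242, so IC = 11·√2.
Step 2: By the inverse law of cosines on triangle CIJ: cos(∠CIJ) = ((11·√2)² + 11² − 11²) / (2·11·√2·11) = 242/342.24 = 0.7071, so ∠CIJ = 45°.

Therefore, the measure of angle ∠CIJ = 45°.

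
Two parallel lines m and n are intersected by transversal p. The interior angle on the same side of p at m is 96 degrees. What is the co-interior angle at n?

Co-interior angles (same-side interior) formed by parallel lines and a transversal are supplementary (sum to 180 degrees).
The given angle is 96 degrees.
The co-interior angle = 180 - 96 = 84 degrees.

84 degrees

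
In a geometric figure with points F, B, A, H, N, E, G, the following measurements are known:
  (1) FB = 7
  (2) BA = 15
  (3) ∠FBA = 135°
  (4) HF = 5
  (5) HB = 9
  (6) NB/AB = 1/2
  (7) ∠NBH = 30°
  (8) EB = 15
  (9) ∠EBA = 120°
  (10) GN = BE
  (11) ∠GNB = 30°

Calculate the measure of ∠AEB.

Step 1: By the law of cosines on triangle EBA: EA² = 15² + 15² − 2·15·15·cos(120°) = 675, so EA = 15·√3.
Step 2: By the inverse law of cosines on triangle AEB: cos(∠AEB) = ((15·√3)² + 15² − 15²) / (2·15·√3·15) = 675/779.42 = 0.866, so ∠AEB = 30°.

Therefore, the measure of angle ∠AEB = 30°.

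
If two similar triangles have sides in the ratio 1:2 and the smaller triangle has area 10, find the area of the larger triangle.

For similar figures, the area ratio equals the square of the side ratio.
Side ratio (the smaller triangle to the larger triangle) = 1:2, so area ratio = 1^2:2^2 = 1:4.
If the area of the smaller triangle is 10, then the area of the larger triangle = 10 * (4/1) = 40.

40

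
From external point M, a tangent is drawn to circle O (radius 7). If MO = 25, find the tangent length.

Let T be the point of tangency. Then OT ⊥ MT (radius ⊥ tangent).
In right triangle OTM: OM² = OT² + MT²
25² = 7² + MT²
MT² = 576, MT = 24

24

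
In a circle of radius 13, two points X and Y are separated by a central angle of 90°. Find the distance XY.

Chord length = 2r sin(θ/2)
= 2 × 13 × sin(90°/2)
= 2 × 13 × sin(45°)
= 13*sqrt(2)

13*sqrt(2)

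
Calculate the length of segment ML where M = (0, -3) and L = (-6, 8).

d = sqrt((-6)^2 + (11)^2) = sqrt(157)

sqrt(157)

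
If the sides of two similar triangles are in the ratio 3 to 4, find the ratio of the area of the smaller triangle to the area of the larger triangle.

Area ratio = (side ratio)^2 = (3/4)^2 = 9:16.

9:16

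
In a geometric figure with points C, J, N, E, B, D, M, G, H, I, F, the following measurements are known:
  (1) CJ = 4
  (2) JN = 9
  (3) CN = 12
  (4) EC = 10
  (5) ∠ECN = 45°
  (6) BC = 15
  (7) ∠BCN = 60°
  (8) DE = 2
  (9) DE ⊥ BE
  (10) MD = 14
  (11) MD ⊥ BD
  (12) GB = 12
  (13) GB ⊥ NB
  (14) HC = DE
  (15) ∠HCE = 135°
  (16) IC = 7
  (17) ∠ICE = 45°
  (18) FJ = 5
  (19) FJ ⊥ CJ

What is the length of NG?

Step 1: By the law of cosines on triangle BCN: BN² = 15² + 12² − 2·15·12·cos(60°) = 189, so BN = 3·√21.
Step 2: By the law of cosines on triangle NBG: NG² = (3·√21)² + 12² − 2·3·√21·12·cos(90°) = 333, so NG = 3·√37.

Therefore, the length of NG = 3·√37.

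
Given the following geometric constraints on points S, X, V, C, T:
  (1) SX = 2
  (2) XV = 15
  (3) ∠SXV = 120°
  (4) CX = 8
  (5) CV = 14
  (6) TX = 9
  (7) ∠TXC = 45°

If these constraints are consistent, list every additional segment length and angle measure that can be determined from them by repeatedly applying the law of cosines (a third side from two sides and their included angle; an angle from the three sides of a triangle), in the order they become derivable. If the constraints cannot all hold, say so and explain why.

The constraints are consistent. Derivable facts, in order:
After 1 step:
- CT ≈ 6.57
- SV ≈ 16.09
- ∠CVX = 31.79°
- ∠CXV = 67.2°
- ∠VCX = 81.01°
After 2 steps:
- ∠CTX = 59.42°
- ∠SVX = 6.18°
- ∠TCX = 75.58°
- ∠VSX = 53.82°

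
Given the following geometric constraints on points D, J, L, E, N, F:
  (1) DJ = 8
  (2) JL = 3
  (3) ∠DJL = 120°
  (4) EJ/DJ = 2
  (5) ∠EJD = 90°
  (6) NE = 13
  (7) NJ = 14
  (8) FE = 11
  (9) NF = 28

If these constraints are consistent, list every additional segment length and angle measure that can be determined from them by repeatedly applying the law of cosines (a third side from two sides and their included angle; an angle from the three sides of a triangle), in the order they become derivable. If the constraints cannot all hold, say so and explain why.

These constraints are not satisfiable: by the triangle inequality in triangle ENF, (6) NE = 13 and (8) FE = 11 force NF ≤ 13 + 11 = 24, but (9) says NF = 28. No planar figure meets all of them, so nothing further can be derived.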